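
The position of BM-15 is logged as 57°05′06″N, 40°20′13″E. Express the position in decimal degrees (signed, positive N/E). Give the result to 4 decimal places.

lat: 57.0850° N → +57.0850°
lon: 40.3369° E → +40.3369°

+57.0850°, +40.3369°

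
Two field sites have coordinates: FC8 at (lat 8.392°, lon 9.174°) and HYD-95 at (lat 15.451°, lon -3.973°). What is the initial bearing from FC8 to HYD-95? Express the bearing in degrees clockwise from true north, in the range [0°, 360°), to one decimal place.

Δλ = -13.1470°
y = sin Δλ · cos φ₂ = -0.219230
x = cos φ₁ sin φ₂ − sin φ₁ cos φ₂ cos Δλ = 0.126578
θ = atan2(y, x) = -59.9988° → 300.0012° (mod 360°)

300.0°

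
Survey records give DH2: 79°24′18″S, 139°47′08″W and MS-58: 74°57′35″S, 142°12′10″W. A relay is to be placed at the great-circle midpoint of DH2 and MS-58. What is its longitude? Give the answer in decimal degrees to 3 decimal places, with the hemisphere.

DH2: φ = -79.40500°, λ = -139.78556°
MS-58: φ = -74.95972°, λ = -142.20278°
Bx = cos φ₂ cos Δλ = 0.259267,  By = cos φ₂ sin Δλ = -0.010945
φₘ = atan2(sin φ₁ + sin φ₂, √((cos φ₁ + Bx)² + By²)) = -77.18504°
λₘ = λ₁ + atan2(By, cos φ₁ + Bx) = -141.20037°

141.200°W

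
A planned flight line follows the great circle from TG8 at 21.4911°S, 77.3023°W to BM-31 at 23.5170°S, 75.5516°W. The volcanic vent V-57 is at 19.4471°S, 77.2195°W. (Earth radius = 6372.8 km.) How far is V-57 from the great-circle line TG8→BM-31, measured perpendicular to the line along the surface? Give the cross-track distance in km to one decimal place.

δ₁₃ = central angle TG8→V-57 = 0.035700 rad  (haversine)
θ₁₃ = bearing TG8→V-57 = 2.188°,  θ₁₂ = bearing TG8→BM-31 = 141.729°
dₓₜ = R·arcsin(sin δ₁₃ · sin(θ₁₃ − θ₁₂)) = 6372.8·arcsin(0.03569·sin(-139.541°)) = -147.614 km
|dₓₜ| = 147.614 km

147.6 km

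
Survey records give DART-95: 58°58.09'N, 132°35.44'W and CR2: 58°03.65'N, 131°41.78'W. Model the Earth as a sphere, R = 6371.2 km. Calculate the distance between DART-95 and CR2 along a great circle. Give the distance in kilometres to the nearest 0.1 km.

DART-95: φ = +58.96817°, λ = -132.59067°
CR2: φ = +58.06083°, λ = -131.69633°
Δφ = -0.9073°,  Δλ = 0.8943°
a = sin²(Δφ/2) + cos φ₁ cos φ₂ sin²(Δλ/2) = 0.000079
c = 2·arcsin(√a) = 0.017811 rad = 1.0205°
d = R·c = 6371.2 × 0.017811 = 113.5 km

113.5 km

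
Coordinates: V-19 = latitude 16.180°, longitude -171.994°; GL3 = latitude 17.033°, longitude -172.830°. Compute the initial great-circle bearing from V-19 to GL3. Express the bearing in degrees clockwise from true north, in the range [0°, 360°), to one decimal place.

316.9°

Δλ = -0.8360°
y = sin Δλ · cos φ₂ = -0.013950
x = cos φ₁ sin φ₂ − sin φ₁ cos φ₂ cos Δλ = 0.014915
θ = atan2(y, x) = -43.0852° → 316.9148° (mod 360°)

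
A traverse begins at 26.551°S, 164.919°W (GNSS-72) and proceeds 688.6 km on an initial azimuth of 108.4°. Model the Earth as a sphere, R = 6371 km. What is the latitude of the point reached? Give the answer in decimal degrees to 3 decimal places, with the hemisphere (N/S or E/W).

δ = d/R = 688.6/6371 = 0.108084 rad
φ₂ = arcsin(sin φ₁ cos δ + cos φ₁ sin δ cos θ)
   = arcsin(-0.44699·0.99416 + 0.89454·0.10787·-0.31565) = -28.34925°
λ₂ = λ₁ + atan2(sin θ sin δ cos φ₁, cos δ − sin φ₁ sin φ₂) = -158.23998°

28.349°S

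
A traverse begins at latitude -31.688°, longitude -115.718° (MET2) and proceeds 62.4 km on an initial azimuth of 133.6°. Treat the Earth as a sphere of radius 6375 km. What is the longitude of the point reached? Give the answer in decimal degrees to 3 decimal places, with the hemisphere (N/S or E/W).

115.239°W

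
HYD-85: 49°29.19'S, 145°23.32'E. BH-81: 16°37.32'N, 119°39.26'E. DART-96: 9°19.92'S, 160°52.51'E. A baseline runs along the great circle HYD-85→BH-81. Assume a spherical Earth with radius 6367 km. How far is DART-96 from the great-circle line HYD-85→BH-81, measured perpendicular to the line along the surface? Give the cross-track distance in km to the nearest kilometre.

HYD-85: φ = -49.48650°, λ = +145.38867°
BH-81: φ = +16.62200°, λ = +119.65433°
DART-96: φ = -9.33200°, λ = +160.87517°
δ₁₃ = central angle HYD-85→DART-96 = 0.736186 rad  (haversine)
θ₁₃ = bearing HYD-85→DART-96 = 23.103°,  θ₁₂ = bearing HYD-85→BH-81 = 333.706°
dₓₜ = R·arcsin(sin δ₁₃ · sin(θ₁₃ − θ₁₂)) = 6367·arcsin(0.67147·sin(-310.603°)) = 3406.056 km
|dₓₜ| = 3406.056 km

3406 km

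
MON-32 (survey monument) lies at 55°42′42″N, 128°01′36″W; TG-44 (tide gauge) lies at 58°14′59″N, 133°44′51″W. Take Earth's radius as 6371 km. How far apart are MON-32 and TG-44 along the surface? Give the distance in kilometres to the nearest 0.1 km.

446.7 km

MON-32: φ = +55.71167°, λ = -128.02667°
TG-44: φ = +58.24972°, λ = -133.74750°
Δφ = 2.5381°,  Δλ = -5.7208°
a = sin²(Δφ/2) + cos φ₁ cos φ₂ sin²(Δλ/2) = 0.001229
c = 2·arcsin(√a) = 0.070121 rad = 4.0176°
d = R·c = 6371 × 0.070121 = 446.7 km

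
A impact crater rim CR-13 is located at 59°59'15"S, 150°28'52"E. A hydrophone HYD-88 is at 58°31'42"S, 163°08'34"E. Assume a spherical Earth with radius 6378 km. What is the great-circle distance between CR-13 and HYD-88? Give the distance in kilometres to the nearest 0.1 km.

737.3 km

CR-13: φ = -59.98750°, λ = +150.48111°
HYD-88: φ = -58.52833°, λ = +163.14278°
Δφ = 1.4592°,  Δλ = 12.6617°
a = sin²(Δφ/2) + cos φ₁ cos φ₂ sin²(Δλ/2) = 0.003337
c = 2·arcsin(√a) = 0.115604 rad = 6.6236°
d = R·c = 6378 × 0.115604 = 737.3 km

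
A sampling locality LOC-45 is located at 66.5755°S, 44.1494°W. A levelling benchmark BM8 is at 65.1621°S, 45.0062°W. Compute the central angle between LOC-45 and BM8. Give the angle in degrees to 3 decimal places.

1.456°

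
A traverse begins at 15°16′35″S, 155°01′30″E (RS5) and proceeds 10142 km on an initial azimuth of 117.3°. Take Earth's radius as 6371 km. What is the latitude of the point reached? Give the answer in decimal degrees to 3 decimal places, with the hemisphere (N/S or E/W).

25.899°S

RS5: φ = -15.27639°, λ = +155.02500°
δ = d/R = 10142/6371 = 1.591901 rad
φ₂ = arcsin(sin φ₁ cos δ + cos φ₁ sin δ cos θ)
   = arcsin(-0.26348·-0.02110 + 0.96467·0.99978·-0.45865) = -25.89893°
λ₂ = λ₁ + atan2(sin θ sin δ cos φ₁, cos δ − sin φ₁ sin φ₂) = -105.94597°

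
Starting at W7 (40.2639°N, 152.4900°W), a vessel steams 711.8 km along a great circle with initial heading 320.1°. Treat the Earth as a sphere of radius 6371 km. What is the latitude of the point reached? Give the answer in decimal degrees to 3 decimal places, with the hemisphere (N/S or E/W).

δ = d/R = 711.8/6371 = 0.111725 rad
φ₂ = arcsin(sin φ₁ cos δ + cos φ₁ sin δ cos θ)
   = arcsin(0.64631·0.99377 + 0.76308·0.11149·0.76717) = 45.03576°
λ₂ = λ₁ + atan2(sin θ sin δ cos φ₁, cos δ − sin φ₁ sin φ₂) = -158.29847°

45.036°N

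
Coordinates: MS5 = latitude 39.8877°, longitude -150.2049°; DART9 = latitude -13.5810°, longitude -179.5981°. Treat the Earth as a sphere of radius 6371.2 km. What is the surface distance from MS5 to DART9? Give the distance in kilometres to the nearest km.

6677 km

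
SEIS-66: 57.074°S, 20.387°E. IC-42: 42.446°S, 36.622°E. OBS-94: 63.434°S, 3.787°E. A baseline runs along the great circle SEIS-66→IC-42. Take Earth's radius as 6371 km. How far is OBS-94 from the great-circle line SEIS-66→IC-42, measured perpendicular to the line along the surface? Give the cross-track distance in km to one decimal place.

δ₁₃ = central angle SEIS-66→OBS-94 = 0.180723 rad  (haversine)
θ₁₃ = bearing SEIS-66→OBS-94 = 225.304°,  θ₁₂ = bearing SEIS-66→IC-42 = 42.160°
dₓₜ = R·arcsin(sin δ₁₃ · sin(θ₁₃ − θ₁₂)) = 6371·arcsin(0.17974·sin(183.144°)) = -62.805 km
|dₓₜ| = 62.805 km

62.8 km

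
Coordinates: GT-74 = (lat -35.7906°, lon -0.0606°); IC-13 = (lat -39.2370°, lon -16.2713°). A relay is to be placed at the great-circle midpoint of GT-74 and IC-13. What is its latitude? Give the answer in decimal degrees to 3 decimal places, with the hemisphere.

37.792°S

Bx = cos φ₂ cos Δλ = 0.743742,  By = cos φ₂ sin Δλ = -0.216228
φₘ = atan2(sin φ₁ + sin φ₂, √((cos φ₁ + Bx)² + By²)) = -37.79186°
λₘ = λ₁ + atan2(By, cos φ₁ + Bx) = -7.97749°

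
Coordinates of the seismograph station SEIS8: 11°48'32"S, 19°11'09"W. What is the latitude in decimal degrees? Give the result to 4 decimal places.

11° + 48′/60 + 32″/3600 = 11 + 0.80000 + 0.00889 = 11.8089°

11.8089°S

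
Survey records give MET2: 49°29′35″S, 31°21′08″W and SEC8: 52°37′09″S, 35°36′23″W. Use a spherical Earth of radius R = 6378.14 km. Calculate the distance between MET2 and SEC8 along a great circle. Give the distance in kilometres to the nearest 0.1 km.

MET2: φ = -49.49306°, λ = -31.35222°
SEC8: φ = -52.61917°, λ = -35.60639°
Δφ = -3.1261°,  Δλ = -4.2542°
a = sin²(Δφ/2) + cos φ₁ cos φ₂ sin²(Δλ/2) = 0.001287
c = 2·arcsin(√a) = 0.071773 rad = 4.1123°
d = R·c = 6378.14 × 0.071773 = 457.8 km

457.8 km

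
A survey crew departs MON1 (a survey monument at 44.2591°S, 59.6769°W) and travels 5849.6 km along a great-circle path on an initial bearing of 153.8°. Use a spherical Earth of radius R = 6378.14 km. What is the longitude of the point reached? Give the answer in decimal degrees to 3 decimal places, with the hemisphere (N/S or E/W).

40.291°E

δ = d/R = 5849.6/6378.14 = 0.917133 rad
φ₂ = arcsin(sin φ₁ cos δ + cos φ₁ sin δ cos θ)
   = arcsin(-0.69790·0.60810 + 0.71619·0.79386·-0.89726) = -69.15344°
λ₂ = λ₁ + atan2(sin θ sin δ cos φ₁, cos δ − sin φ₁ sin φ₂) = 40.29131°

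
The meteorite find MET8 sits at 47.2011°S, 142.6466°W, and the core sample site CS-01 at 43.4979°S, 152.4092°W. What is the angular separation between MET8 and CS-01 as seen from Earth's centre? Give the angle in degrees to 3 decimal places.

7.789°

Δφ = 3.7032°,  Δλ = -9.7626°
a = sin²(Δφ/2) + cos φ₁ cos φ₂ sin²(Δλ/2) = 0.004613
c = 2·arcsin(√a) = 0.135936 rad = 7.7886°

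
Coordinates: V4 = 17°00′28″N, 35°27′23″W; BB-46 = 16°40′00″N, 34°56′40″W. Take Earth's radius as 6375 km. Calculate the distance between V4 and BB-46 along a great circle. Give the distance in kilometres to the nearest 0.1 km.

V4: φ = +17.00778°, λ = -35.45639°
BB-46: φ = +16.66667°, λ = -34.94444°
Δφ = -0.3411°,  Δλ = 0.5119°
a = sin²(Δφ/2) + cos φ₁ cos φ₂ sin²(Δλ/2) = 0.000027
c = 2·arcsin(√a) = 0.010420 rad = 0.5970°
d = R·c = 6375 × 0.010420 = 66.4 km

66.4 km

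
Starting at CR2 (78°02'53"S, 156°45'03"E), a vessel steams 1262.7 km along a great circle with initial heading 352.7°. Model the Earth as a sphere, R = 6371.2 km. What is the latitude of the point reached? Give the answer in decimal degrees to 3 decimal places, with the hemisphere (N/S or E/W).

CR2: φ = -78.04806°, λ = +156.75083°
δ = d/R = 1262.7/6371.2 = 0.198189 rad
φ₂ = arcsin(sin φ₁ cos δ + cos φ₁ sin δ cos θ)
   = arcsin(-0.97832·0.98042 + 0.20709·0.19689·0.99189) = -66.74058°
λ₂ = λ₁ + atan2(sin θ sin δ cos φ₁, cos δ − sin φ₁ sin φ₂) = 153.11847°

66.741°S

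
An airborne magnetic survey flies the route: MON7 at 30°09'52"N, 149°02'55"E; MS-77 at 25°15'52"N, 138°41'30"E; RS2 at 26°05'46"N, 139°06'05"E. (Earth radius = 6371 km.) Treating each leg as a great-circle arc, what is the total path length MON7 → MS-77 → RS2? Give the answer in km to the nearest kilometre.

1256 km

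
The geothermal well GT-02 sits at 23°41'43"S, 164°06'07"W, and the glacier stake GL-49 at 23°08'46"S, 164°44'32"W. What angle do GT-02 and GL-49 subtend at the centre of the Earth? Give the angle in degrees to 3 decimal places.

GT-02: φ = -23.69528°, λ = -164.10194°
GL-49: φ = -23.14611°, λ = -164.74222°
Δφ = 0.5492°,  Δλ = -0.6403°
a = sin²(Δφ/2) + cos φ₁ cos φ₂ sin²(Δλ/2) = 0.000049
c = 2·arcsin(√a) = 0.014036 rad = 0.8042°

0.804°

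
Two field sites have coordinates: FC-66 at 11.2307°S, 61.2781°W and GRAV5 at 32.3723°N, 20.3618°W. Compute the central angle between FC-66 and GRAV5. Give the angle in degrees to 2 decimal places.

58.55°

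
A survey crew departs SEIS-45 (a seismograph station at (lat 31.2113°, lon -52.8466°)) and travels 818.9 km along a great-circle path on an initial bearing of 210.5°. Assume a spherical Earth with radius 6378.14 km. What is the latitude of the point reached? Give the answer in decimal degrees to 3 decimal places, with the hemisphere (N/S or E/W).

24.808°N

δ = d/R = 818.9/6378.14 = 0.128392 rad
φ₂ = arcsin(sin φ₁ cos δ + cos φ₁ sin δ cos θ)
   = arcsin(0.51820·0.99177 + 0.85526·0.12804·-0.86163) = 24.80782°
λ₂ = λ₁ + atan2(sin θ sin δ cos φ₁, cos δ − sin φ₁ sin φ₂) = -56.95199°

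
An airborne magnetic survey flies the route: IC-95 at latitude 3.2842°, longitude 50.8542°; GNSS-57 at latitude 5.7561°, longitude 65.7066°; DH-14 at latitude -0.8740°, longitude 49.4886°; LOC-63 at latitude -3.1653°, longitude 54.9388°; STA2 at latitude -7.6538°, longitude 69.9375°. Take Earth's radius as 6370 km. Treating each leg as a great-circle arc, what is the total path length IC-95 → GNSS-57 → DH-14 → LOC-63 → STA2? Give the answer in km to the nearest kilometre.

IC-95→GNSS-57: c = 0.261969 rad, d = 1668.74 km
GNSS-57→DH-14: c = 0.305411 rad, d = 1945.47 km
DH-14→LOC-63: c = 0.103128 rad, d = 656.92 km
LOC-63→STA2: c = 0.272058 rad, d = 1733.01 km
Total = 1668.74 + 1945.47 + 656.92 + 1733.01 = 6004.15 km

6004 km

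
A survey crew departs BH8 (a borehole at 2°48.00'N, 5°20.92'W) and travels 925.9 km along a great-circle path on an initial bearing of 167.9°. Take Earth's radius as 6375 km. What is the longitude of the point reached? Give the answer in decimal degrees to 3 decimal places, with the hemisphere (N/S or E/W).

3.603°W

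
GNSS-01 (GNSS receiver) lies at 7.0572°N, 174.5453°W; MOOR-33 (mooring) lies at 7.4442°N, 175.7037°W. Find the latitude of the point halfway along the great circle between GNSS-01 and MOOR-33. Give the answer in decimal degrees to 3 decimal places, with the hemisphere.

7.251°N

Bx = cos φ₂ cos Δλ = 0.991369,  By = cos φ₂ sin Δλ = -0.020046
φₘ = atan2(sin φ₁ + sin φ₂, √((cos φ₁ + Bx)² + By²)) = 7.25107°
λₘ = λ₁ + atan2(By, cos φ₁ + Bx) = -175.12425°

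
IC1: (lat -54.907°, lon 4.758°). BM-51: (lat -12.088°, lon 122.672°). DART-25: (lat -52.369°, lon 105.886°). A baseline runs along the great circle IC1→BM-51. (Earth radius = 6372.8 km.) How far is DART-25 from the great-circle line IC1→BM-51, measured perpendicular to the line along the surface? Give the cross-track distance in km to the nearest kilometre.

δ₁₃ = central angle IC1→DART-25 = 0.951762 rad  (haversine)
θ₁₃ = bearing IC1→DART-25 = 132.643°,  θ₁₂ = bearing IC1→BM-51 = 119.805°
dₓₜ = R·arcsin(sin δ₁₃ · sin(θ₁₃ − θ₁₂)) = 6372.8·arcsin(0.81444·sin(12.838°)) = 1159.645 km
|dₓₜ| = 1159.645 km

1160 km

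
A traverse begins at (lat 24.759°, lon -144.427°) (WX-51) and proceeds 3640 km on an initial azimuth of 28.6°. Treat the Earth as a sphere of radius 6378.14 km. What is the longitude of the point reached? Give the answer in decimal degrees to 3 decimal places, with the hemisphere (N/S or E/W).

119.854°W

δ = d/R = 3640/6378.14 = 0.570699 rad
φ₂ = arcsin(sin φ₁ cos δ + cos φ₁ sin δ cos θ)
   = arcsin(0.41880·0.84152 + 0.90808·0.54022·0.87798) = 51.54872°
λ₂ = λ₁ + atan2(sin θ sin δ cos φ₁, cos δ − sin φ₁ sin φ₂) = -119.85380°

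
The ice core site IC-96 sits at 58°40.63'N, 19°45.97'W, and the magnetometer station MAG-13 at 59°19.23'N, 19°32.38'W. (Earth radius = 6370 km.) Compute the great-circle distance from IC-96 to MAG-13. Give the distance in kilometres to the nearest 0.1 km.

72.7 km

IC-96: φ = +58.67717°, λ = -19.76617°
MAG-13: φ = +59.32050°, λ = -19.53967°
Δφ = 0.6433°,  Δλ = 0.2265°
a = sin²(Δφ/2) + cos φ₁ cos φ₂ sin²(Δλ/2) = 0.000033
c = 2·arcsin(√a) = 0.011411 rad = 0.6538°
d = R·c = 6370 × 0.011411 = 72.7 km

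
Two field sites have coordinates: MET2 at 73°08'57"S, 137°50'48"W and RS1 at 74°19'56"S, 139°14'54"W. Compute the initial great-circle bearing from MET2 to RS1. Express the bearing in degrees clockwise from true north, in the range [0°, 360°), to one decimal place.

197.7°

MET2: φ = -73.14917°, λ = -137.84667°
RS1: φ = -74.33222°, λ = -139.24833°
Δλ = -1.4017°
y = sin Δλ · cos φ₂ = -0.006606
x = cos φ₁ sin φ₂ − sin φ₁ cos φ₂ cos Δλ = -0.020724
θ = atan2(y, x) = -162.3199° → 197.6801° (mod 360°)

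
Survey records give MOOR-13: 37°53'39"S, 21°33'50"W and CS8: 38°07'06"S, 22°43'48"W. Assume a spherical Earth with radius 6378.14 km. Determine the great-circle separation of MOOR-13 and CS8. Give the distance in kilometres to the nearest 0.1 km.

105.3 km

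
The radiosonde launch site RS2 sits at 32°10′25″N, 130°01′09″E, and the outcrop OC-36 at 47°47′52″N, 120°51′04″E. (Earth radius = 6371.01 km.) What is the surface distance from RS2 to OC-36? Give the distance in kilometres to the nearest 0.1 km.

1901.6 km

RS2: φ = +32.17361°, λ = +130.01917°
OC-36: φ = +47.79778°, λ = +120.85111°
Δφ = 15.6242°,  Δλ = -9.1681°
a = sin²(Δφ/2) + cos φ₁ cos φ₂ sin²(Δλ/2) = 0.022107
c = 2·arcsin(√a) = 0.298477 rad = 17.1015°
d = R·c = 6371.01 × 0.298477 = 1901.6 km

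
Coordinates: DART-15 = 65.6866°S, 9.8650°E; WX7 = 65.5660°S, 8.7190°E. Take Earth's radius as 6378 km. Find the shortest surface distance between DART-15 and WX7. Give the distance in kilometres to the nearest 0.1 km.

54.3 km

Δφ = 0.1206°,  Δλ = -1.1460°
a = sin²(Δφ/2) + cos φ₁ cos φ₂ sin²(Δλ/2) = 0.000018
c = 2·arcsin(√a) = 0.008518 rad = 0.4881°
d = R·c = 6378 × 0.008518 = 54.3 km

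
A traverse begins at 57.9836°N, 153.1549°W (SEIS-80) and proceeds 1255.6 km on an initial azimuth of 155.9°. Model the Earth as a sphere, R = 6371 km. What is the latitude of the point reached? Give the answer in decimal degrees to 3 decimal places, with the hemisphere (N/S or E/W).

δ = d/R = 1255.6/6371 = 0.197081 rad
φ₂ = arcsin(sin φ₁ cos δ + cos φ₁ sin δ cos θ)
   = arcsin(0.84790·0.98064 + 0.53016·0.19581·-0.91283) = 47.45295°
λ₂ = λ₁ + atan2(sin θ sin δ cos φ₁, cos δ − sin φ₁ sin φ₂) = -146.36430°

47.453°N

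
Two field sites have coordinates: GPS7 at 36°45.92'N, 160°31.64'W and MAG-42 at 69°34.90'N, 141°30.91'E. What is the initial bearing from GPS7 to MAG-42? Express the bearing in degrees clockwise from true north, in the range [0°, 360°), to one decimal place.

335.2°

GPS7: φ = +36.76533°, λ = -160.52733°
MAG-42: φ = +69.58167°, λ = +141.51517°
Δλ = -57.9575°
y = sin Δλ · cos φ₂ = -0.295723
x = cos φ₁ sin φ₂ − sin φ₁ cos φ₂ cos Δλ = 0.639976
θ = atan2(y, x) = -24.8009° → 335.1991° (mod 360°)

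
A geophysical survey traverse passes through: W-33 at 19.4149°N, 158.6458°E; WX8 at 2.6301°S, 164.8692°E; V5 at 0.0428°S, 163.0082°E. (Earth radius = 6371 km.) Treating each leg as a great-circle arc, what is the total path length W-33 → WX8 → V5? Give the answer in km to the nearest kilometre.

2898 km

W-33→WX8: c = 0.399290 rad, d = 2543.88 km
WX8→V5: c = 0.055618 rad, d = 354.34 km
Total = 2543.88 + 354.34 = 2898.22 km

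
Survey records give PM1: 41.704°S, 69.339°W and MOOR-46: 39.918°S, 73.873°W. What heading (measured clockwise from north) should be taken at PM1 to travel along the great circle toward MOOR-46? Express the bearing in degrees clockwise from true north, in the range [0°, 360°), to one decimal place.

296.0°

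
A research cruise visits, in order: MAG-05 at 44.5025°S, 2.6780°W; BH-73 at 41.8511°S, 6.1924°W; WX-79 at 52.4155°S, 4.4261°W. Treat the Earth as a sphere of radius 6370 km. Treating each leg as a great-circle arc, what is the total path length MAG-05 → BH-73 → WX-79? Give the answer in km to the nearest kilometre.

1592 km

MAG-05→BH-73: c = 0.064348 rad, d = 409.90 km
BH-73→WX-79: c = 0.185557 rad, d = 1182.00 km
Total = 409.90 + 1182.00 = 1591.90 km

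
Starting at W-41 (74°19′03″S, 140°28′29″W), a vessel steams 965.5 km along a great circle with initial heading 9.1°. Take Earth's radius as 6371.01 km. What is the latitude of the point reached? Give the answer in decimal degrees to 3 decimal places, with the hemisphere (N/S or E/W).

65.706°S

W-41: φ = -74.31750°, λ = -140.47472°
δ = d/R = 965.5/6371.01 = 0.151546 rad
φ₂ = arcsin(sin φ₁ cos δ + cos φ₁ sin δ cos θ)
   = arcsin(-0.96277·0.98854 + 0.27031·0.15097·0.98741) = -65.70599°
λ₂ = λ₁ + atan2(sin θ sin δ cos φ₁, cos δ − sin φ₁ sin φ₂) = -137.14771°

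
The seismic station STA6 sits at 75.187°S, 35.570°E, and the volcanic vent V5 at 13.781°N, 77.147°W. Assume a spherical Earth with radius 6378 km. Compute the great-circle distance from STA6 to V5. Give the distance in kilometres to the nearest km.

12138 km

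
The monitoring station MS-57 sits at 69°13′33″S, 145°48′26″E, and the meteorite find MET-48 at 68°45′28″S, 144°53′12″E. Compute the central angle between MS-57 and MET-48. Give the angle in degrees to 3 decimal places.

0.573°

MS-57: φ = -69.22583°, λ = +145.80722°
MET-48: φ = -68.75778°, λ = +144.88667°
Δφ = 0.4681°,  Δλ = -0.9206°
a = sin²(Δφ/2) + cos φ₁ cos φ₂ sin²(Δλ/2) = 0.000025
c = 2·arcsin(√a) = 0.009995 rad = 0.5727°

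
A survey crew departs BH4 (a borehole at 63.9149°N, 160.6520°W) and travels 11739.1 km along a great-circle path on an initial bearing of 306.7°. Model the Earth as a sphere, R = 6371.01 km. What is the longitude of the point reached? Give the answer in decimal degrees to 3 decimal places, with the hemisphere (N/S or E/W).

69.918°E

δ = d/R = 11739.1/6371.01 = 1.842581 rad
φ₂ = arcsin(sin φ₁ cos δ + cos φ₁ sin δ cos θ)
   = arcsin(0.89814·-0.26845 + 0.43971·0.96329·0.59763) = 0.68909°
λ₂ = λ₁ + atan2(sin θ sin δ cos φ₁, cos δ − sin φ₁ sin φ₂) = 69.91799°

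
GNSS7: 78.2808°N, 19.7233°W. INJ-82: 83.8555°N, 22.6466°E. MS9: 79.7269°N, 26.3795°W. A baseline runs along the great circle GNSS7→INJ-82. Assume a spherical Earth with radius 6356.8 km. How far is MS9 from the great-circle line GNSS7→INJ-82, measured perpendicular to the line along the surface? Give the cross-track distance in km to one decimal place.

197.9 km

δ₁₃ = central angle GNSS7→MS9 = 0.033547 rad  (haversine)
θ₁₃ = bearing GNSS7→MS9 = 321.953°,  θ₁₂ = bearing GNSS7→INJ-82 = 30.084°
dₓₜ = R·arcsin(sin δ₁₃ · sin(θ₁₃ − θ₁₂)) = 6356.8·arcsin(0.03354·sin(291.869°)) = -197.902 km
|dₓₜ| = 197.902 km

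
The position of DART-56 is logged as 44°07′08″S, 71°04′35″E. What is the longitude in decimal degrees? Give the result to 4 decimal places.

71° + 4′/60 + 35″/3600 = 71 + 0.06667 + 0.00972 = 71.0764°

71.0764°E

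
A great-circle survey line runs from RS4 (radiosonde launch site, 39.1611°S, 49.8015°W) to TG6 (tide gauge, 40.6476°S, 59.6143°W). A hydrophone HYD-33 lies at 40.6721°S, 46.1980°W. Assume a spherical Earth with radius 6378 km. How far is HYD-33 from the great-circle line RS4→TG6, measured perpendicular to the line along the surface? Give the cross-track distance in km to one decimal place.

δ₁₃ = central angle RS4→HYD-33 = 0.054969 rad  (haversine)
θ₁₃ = bearing RS4→HYD-33 = 119.814°,  θ₁₂ = bearing RS4→TG6 = 255.704°
dₓₜ = R·arcsin(sin δ₁₃ · sin(θ₁₃ − θ₁₂)) = 6378·arcsin(0.05494·sin(-135.890°)) = -243.962 km
|dₓₜ| = 243.962 km

244.0 km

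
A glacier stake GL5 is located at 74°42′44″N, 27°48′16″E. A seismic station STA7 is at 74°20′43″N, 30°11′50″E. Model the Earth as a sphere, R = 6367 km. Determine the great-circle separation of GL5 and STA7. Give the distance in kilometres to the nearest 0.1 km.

81.8 km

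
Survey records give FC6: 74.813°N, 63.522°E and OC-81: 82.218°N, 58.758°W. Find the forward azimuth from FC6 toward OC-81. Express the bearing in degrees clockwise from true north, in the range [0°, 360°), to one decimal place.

340.8°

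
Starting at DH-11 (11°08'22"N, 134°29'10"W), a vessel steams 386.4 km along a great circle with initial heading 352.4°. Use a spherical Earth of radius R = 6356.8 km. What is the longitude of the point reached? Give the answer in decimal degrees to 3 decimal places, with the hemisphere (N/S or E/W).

DH-11: φ = +11.13944°, λ = -134.48611°
δ = d/R = 386.4/6356.8 = 0.060785 rad
φ₂ = arcsin(sin φ₁ cos δ + cos φ₁ sin δ cos θ)
   = arcsin(0.19320·0.99815 + 0.98116·0.06075·0.99122) = 14.59118°
λ₂ = λ₁ + atan2(sin θ sin δ cos φ₁, cos δ − sin φ₁ sin φ₂) = -134.96179°

134.962°W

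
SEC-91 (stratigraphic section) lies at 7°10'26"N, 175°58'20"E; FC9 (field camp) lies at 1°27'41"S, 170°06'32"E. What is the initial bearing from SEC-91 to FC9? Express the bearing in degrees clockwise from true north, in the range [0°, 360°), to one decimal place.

SEC-91: φ = +7.17389°, λ = +175.97222°
FC9: φ = -1.46139°, λ = +170.10889°
Δλ = -5.8633°
y = sin Δλ · cos φ₂ = -0.102123
x = cos φ₁ sin φ₂ − sin φ₁ cos φ₂ cos Δλ = -0.149491
θ = atan2(y, x) = -145.6616° → 214.3384° (mod 360°)

214.3°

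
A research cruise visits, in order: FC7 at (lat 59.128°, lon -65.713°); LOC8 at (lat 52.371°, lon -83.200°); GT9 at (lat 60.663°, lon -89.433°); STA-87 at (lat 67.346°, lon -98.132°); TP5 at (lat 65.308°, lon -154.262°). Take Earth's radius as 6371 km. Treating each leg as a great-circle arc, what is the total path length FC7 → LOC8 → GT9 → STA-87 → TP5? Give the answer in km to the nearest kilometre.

5602 km

FC7→LOC8: c = 0.207370 rad, d = 1321.16 km
LOC8→GT9: c = 0.156508 rad, d = 997.11 km
GT9→STA-87: c = 0.134008 rad, d = 853.76 km
STA-87→TP5: c = 0.381414 rad, d = 2429.99 km
Total = 1321.16 + 997.11 + 853.76 + 2429.99 = 5602.02 km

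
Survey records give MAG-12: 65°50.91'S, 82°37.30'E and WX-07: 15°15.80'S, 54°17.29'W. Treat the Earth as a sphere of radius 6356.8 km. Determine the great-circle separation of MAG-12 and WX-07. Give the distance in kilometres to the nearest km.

10291 km

MAG-12: φ = -65.84850°, λ = +82.62167°
WX-07: φ = -15.26333°, λ = -54.28817°
Δφ = 50.5852°,  Δλ = -136.9098°
a = sin²(Δφ/2) + cos φ₁ cos φ₂ sin²(Δλ/2) = 0.524021
c = 2·arcsin(√a) = 1.618858 rad = 92.7537°
d = R·c = 6356.8 × 1.618858 = 10290.8 km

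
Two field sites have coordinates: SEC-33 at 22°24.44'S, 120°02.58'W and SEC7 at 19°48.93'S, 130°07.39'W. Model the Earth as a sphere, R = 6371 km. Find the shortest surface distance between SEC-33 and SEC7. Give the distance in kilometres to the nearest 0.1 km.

SEC-33: φ = -22.40733°, λ = -120.04300°
SEC7: φ = -19.81550°, λ = -130.12317°
Δφ = 2.5918°,  Δλ = -10.0802°
a = sin²(Δφ/2) + cos φ₁ cos φ₂ sin²(Δλ/2) = 0.007224
c = 2·arcsin(√a) = 0.170198 rad = 9.7516°
d = R·c = 6371 × 0.170198 = 1084.3 km

1084.3 km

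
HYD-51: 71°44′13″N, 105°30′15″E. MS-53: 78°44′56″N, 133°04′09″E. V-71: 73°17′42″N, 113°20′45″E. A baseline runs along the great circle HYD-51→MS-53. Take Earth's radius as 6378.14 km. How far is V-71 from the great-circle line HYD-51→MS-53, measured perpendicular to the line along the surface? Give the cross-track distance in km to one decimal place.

HYD-51: φ = +71.73694°, λ = +105.50417°
MS-53: φ = +78.74889°, λ = +133.06917°
V-71: φ = +73.29500°, λ = +113.34583°
δ₁₃ = central angle HYD-51→V-71 = 0.049240 rad  (haversine)
θ₁₃ = bearing HYD-51→V-71 = 52.824°,  θ₁₂ = bearing HYD-51→MS-53 = 32.248°
dₓₜ = R·arcsin(sin δ₁₃ · sin(θ₁₃ − θ₁₂)) = 6378.14·arcsin(0.04922·sin(20.576°)) = 110.335 km
|dₓₜ| = 110.335 km

110.3 km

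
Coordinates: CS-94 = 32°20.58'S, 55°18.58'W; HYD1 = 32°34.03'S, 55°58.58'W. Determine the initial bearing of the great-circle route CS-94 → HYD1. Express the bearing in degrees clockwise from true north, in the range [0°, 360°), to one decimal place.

CS-94: φ = -32.34300°, λ = -55.30967°
HYD1: φ = -32.56717°, λ = -55.97633°
Δλ = -0.6667°
y = sin Δλ · cos φ₂ = -0.009806
x = cos φ₁ sin φ₂ − sin φ₁ cos φ₂ cos Δλ = -0.003943
θ = atan2(y, x) = -111.9054° → 248.0946° (mod 360°)

248.1°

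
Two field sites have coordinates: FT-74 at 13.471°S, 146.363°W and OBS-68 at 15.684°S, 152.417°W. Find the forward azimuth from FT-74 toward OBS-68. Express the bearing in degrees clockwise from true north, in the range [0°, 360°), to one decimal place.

Δλ = -6.0540°
y = sin Δλ · cos φ₂ = -0.101539
x = cos φ₁ sin φ₂ − sin φ₁ cos φ₂ cos Δλ = -0.039865
θ = atan2(y, x) = -111.4355° → 248.5645° (mod 360°)

248.6°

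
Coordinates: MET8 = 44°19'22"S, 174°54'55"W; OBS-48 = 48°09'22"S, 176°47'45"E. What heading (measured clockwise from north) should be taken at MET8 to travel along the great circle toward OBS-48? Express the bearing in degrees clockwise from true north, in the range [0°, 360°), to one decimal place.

233.3°

MET8: φ = -44.32278°, λ = -174.91528°
OBS-48: φ = -48.15611°, λ = +176.79583°
Δλ = -8.2889°
y = sin Δλ · cos φ₂ = -0.096172
x = cos φ₁ sin φ₂ − sin φ₁ cos φ₂ cos Δλ = -0.071723
θ = atan2(y, x) = -126.7148° → 233.2852° (mod 360°)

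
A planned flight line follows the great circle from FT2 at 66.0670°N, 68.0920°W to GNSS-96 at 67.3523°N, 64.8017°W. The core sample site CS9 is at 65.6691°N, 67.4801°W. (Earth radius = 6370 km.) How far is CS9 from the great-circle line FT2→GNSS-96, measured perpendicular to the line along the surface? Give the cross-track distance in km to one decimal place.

50.8 km

δ₁₃ = central angle FT2→CS9 = 0.008203 rad  (haversine)
θ₁₃ = bearing FT2→CS9 = 147.562°,  θ₁₂ = bearing FT2→GNSS-96 = 43.844°
dₓₜ = R·arcsin(sin δ₁₃ · sin(θ₁₃ − θ₁₂)) = 6370·arcsin(0.00820·sin(103.718°)) = 50.763 km
|dₓₜ| = 50.763 km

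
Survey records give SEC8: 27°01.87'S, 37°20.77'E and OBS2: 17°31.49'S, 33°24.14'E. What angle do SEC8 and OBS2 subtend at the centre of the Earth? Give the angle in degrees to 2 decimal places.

SEC8: φ = -27.03117°, λ = +37.34617°
OBS2: φ = -17.52483°, λ = +33.40233°
Δφ = 9.5063°,  Δλ = -3.9438°
a = sin²(Δφ/2) + cos φ₁ cos φ₂ sin²(Δλ/2) = 0.007872
c = 2·arcsin(√a) = 0.177683 rad = 10.1805°

10.18°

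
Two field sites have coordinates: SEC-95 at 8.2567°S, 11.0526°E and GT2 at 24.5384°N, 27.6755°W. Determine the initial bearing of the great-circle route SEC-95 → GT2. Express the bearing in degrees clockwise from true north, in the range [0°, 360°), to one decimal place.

Δλ = -38.7281°
y = sin Δλ · cos φ₂ = -0.569121
x = cos φ₁ sin φ₂ − sin φ₁ cos φ₂ cos Δλ = 0.512912
θ = atan2(y, x) = -47.9737° → 312.0263° (mod 360°)

312.0°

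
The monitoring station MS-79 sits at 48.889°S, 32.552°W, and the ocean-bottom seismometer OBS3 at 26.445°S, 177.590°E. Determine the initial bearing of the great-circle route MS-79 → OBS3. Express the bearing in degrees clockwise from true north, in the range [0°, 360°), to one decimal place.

207.2°

Δλ = -149.8580°
y = sin Δλ · cos φ₂ = -0.449601
x = cos φ₁ sin φ₂ − sin φ₁ cos φ₂ cos Δλ = -0.876201
θ = atan2(y, x) = -152.8365° → 207.1635° (mod 360°)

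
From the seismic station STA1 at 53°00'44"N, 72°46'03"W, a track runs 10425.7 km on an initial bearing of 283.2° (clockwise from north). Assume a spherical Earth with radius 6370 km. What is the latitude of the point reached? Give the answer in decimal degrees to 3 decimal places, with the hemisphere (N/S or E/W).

STA1: φ = +53.01222°, λ = -72.76750°
δ = d/R = 10425.7/6370 = 1.636688 rad
φ₂ = arcsin(sin φ₁ cos δ + cos φ₁ sin δ cos θ)
   = arcsin(0.79876·-0.06584 + 0.60164·0.99783·0.22835) = 4.84695°
λ₂ = λ₁ + atan2(sin θ sin δ cos φ₁, cos δ − sin φ₁ sin φ₂) = -175.61827°

4.847°N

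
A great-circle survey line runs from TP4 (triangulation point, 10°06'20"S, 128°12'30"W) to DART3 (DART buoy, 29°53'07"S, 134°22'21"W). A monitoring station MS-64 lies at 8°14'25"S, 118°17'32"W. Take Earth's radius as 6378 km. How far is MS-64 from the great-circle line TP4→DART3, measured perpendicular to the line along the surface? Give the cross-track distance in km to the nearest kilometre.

1002 km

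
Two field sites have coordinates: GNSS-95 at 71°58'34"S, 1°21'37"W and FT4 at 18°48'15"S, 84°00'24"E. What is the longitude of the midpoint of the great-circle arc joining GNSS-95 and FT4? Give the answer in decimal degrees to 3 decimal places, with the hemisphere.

66.397°E

GNSS-95: φ = -71.97611°, λ = -1.36028°
FT4: φ = -18.80417°, λ = +84.00667°
Bx = cos φ₂ cos Δλ = 0.076463,  By = cos φ₂ sin Δλ = 0.943533
φₘ = atan2(sin φ₁ + sin φ₂, √((cos φ₁ + Bx)² + By²)) = -51.31881°
λₘ = λ₁ + atan2(By, cos φ₁ + Bx) = 66.39665°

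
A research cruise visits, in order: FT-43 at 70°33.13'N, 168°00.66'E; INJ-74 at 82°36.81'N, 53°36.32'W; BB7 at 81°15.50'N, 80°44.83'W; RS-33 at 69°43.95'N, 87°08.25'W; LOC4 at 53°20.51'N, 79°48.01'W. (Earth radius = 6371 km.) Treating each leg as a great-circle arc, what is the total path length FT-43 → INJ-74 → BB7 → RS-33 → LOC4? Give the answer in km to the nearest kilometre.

FT-43: φ = +70.55217°, λ = +168.01100°
INJ-74: φ = +82.61350°, λ = -53.60533°
BB7: φ = +81.25833°, λ = -80.74717°
RS-33: φ = +69.73250°, λ = -87.13750°
LOC4: φ = +53.34183°, λ = -79.80017°
FT-43→INJ-74: c = 0.443818 rad, d = 2827.56 km
INJ-74→BB7: c = 0.069747 rad, d = 444.36 km
BB7→RS-33: c = 0.202794 rad, d = 1292.00 km
RS-33→LOC4: c = 0.292013 rad, d = 1860.41 km
Total = 2827.56 + 444.36 + 1292.00 + 1860.41 = 6424.33 km

6424 km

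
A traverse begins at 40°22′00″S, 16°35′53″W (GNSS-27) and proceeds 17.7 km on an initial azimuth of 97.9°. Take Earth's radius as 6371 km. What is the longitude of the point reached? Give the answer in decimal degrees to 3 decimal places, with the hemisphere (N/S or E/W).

16.391°W

GNSS-27: φ = -40.36667°, λ = -16.59806°
δ = d/R = 17.7/6371 = 0.002778 rad
φ₂ = arcsin(sin φ₁ cos δ + cos φ₁ sin δ cos θ)
   = arcsin(-0.64768·1.00000 + 0.76192·0.00278·-0.13744) = -40.38836°
λ₂ = λ₁ + atan2(sin θ sin δ cos φ₁, cos δ − sin φ₁ sin φ₂) = -16.39105°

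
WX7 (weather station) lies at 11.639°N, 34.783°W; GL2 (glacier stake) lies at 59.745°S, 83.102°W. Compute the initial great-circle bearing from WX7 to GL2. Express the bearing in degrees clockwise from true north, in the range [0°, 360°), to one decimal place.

202.4°

Δλ = -48.3190°
y = sin Δλ · cos φ₂ = -0.376304
x = cos φ₁ sin φ₂ − sin φ₁ cos φ₂ cos Δλ = -0.913625
θ = atan2(y, x) = -157.6142° → 202.3858° (mod 360°)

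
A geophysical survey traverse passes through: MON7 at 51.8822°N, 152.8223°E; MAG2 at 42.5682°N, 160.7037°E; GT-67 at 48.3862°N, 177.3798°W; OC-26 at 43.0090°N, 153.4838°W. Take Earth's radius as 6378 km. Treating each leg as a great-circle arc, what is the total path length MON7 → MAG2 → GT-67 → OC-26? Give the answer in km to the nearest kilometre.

4958 km

MON7→MAG2: c = 0.187239 rad, d = 1194.21 km
MAG2→GT-67: c = 0.285570 rad, d = 1821.36 km
GT-67→OC-26: c = 0.304581 rad, d = 1942.62 km
Total = 1194.21 + 1821.36 + 1942.62 = 4958.19 km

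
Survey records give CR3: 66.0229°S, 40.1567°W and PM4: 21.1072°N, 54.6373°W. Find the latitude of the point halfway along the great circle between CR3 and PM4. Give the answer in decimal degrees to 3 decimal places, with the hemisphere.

22.595°S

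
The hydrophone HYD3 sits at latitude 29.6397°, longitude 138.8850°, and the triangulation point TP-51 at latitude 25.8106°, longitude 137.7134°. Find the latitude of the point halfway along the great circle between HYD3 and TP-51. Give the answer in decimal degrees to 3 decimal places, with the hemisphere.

Bx = cos φ₂ cos Δλ = 0.900050,  By = cos φ₂ sin Δλ = -0.018407
φₘ = atan2(sin φ₁ + sin φ₂, √((cos φ₁ + Bx)² + By²)) = 27.72638°
λₘ = λ₁ + atan2(By, cos φ₁ + Bx) = 138.28891°

27.726°N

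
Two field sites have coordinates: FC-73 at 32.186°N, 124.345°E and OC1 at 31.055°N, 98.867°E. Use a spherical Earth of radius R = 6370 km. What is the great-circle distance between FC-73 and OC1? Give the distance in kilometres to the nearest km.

2410 km

Δφ = -1.1310°,  Δλ = -25.4780°
a = sin²(Δφ/2) + cos φ₁ cos φ₂ sin²(Δλ/2) = 0.035351
c = 2·arcsin(√a) = 0.378291 rad = 21.6745°
d = R·c = 6370 × 0.378291 = 2409.7 km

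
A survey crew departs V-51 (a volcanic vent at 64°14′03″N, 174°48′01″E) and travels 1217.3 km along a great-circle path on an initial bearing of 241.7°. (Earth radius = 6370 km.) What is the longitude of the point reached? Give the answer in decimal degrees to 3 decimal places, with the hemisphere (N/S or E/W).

V-51: φ = +64.23417°, λ = +174.80028°
δ = d/R = 1217.3/6370 = 0.191099 rad
φ₂ = arcsin(sin φ₁ cos δ + cos φ₁ sin δ cos θ)
   = arcsin(0.90058·0.98180 + 0.43469·0.18994·-0.47409) = 57.67634°
λ₂ = λ₁ + atan2(sin θ sin δ cos φ₁, cos δ − sin φ₁ sin φ₂) = 156.57432°

156.574°E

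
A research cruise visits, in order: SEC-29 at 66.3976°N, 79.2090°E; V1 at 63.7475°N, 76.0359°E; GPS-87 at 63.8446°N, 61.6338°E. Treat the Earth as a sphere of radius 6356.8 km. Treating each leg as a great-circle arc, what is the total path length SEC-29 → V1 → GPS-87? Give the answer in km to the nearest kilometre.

1033 km

SEC-29→V1: c = 0.051794 rad, d = 329.24 km
V1→GPS-87: c = 0.110772 rad, d = 704.15 km
Total = 329.24 + 704.15 = 1033.40 km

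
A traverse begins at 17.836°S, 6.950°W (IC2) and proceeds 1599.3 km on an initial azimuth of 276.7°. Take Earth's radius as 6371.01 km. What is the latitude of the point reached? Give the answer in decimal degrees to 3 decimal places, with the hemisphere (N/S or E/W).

15.611°S

δ = d/R = 1599.3/6371.01 = 0.251028 rad
φ₂ = arcsin(sin φ₁ cos δ + cos φ₁ sin δ cos θ)
   = arcsin(-0.30629·0.96866 + 0.95194·0.24840·0.11667) = -15.61104°
λ₂ = λ₁ + atan2(sin θ sin δ cos φ₁, cos δ − sin φ₁ sin φ₂) = -21.79188°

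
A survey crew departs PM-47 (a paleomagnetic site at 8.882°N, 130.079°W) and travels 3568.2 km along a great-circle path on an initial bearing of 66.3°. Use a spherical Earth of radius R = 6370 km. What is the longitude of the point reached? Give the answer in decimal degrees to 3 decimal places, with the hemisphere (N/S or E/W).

δ = d/R = 3568.2/6370 = 0.560157 rad
φ₂ = arcsin(sin φ₁ cos δ + cos φ₁ sin δ cos θ)
   = arcsin(0.15440·0.84717 + 0.98801·0.53132·0.40195) = 19.98688°
λ₂ = λ₁ + atan2(sin θ sin δ cos φ₁, cos δ − sin φ₁ sin φ₂) = -98.90164°

98.902°W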